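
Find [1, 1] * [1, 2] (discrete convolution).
y[0] = 1×1 = 1; y[1] = 1×2 + 1×1 = 3; y[2] = 1×2 = 2

[1, 3, 2]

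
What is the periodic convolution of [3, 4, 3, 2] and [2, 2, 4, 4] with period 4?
Use y[k] = Σ_j u[j]·v[(k-j) mod 4]. y[0] = 3×2 + 4×4 + 3×4 + 2×2 = 38; y[1] = 3×2 + 4×2 + 3×4 + 2×4 = 34; y[2] = 3×4 + 4×2 + 3×2 + 2×4 = 34; y[3] = 3×4 + 4×4 + 3×2 + 2×2 = 38. Result: [38, 34, 34, 38]

[38, 34, 34, 38]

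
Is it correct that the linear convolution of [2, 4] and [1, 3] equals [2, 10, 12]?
Recompute linear convolution of [2, 4] and [1, 3]: y[0] = 2×1 = 2; y[1] = 2×3 + 4×1 = 10; y[2] = 4×3 = 12 → [2, 10, 12]. Given [2, 10, 12] matches, so answer: Yes

Yes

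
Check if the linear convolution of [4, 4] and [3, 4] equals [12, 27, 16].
Recompute linear convolution of [4, 4] and [3, 4]: y[0] = 4×3 = 12; y[1] = 4×4 + 4×3 = 28; y[2] = 4×4 = 16 → [12, 28, 16]. Compare to given [12, 27, 16]: they differ at index 1: given 27, correct 28, so answer: No

No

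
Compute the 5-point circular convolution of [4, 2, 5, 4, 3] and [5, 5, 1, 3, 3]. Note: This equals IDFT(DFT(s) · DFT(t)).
Either evaluate y[k] = Σ_j s[j]·t[(k-j) mod 5] directly, or use IDFT(DFT(s) · DFT(t)). y[0] = 4×5 + 2×3 + 5×3 + 4×1 + 3×5 = 60; y[1] = 4×5 + 2×5 + 5×3 + 4×3 + 3×1 = 60; y[2] = 4×1 + 2×5 + 5×5 + 4×3 + 3×3 = 60; y[3] = 4×3 + 2×1 + 5×5 + 4×5 + 3×3 = 68; y[4] = 4×3 + 2×3 + 5×1 + 4×5 + 3×5 = 58. Result: [60, 60, 60, 68, 58]

[60, 60, 60, 68, 58]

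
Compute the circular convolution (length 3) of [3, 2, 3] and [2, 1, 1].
Use y[k] = Σ_j x[j]·h[(k-j) mod 3]. y[0] = 3×2 + 2×1 + 3×1 = 11; y[1] = 3×1 + 2×2 + 3×1 = 10; y[2] = 3×1 + 2×1 + 3×2 = 11. Result: [11, 10, 11]

[11, 10, 11]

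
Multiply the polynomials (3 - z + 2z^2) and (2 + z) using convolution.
Ascending coefficients: a = [3, -1, 2], b = [2, 1]. c[0] = 3×2 = 6; c[1] = 3×1 + -1×2 = 1; c[2] = -1×1 + 2×2 = 3; c[3] = 2×1 = 2. Result coefficients: [6, 1, 3, 2] → 6 + z + 3z^2 + 2z^3

6 + z + 3z^2 + 2z^3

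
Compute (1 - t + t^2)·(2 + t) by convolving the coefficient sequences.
Ascending coefficients: a = [1, -1, 1], b = [2, 1]. c[0] = 1×2 = 2; c[1] = 1×1 + -1×2 = -1; c[2] = -1×1 + 1×2 = 1; c[3] = 1×1 = 1. Result coefficients: [2, -1, 1, 1] → 2 - t + t^2 + t^3

2 - t + t^2 + t^3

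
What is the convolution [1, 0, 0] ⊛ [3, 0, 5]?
y[0] = 1×3 = 3; y[1] = 1×0 + 0×3 = 0; y[2] = 1×5 + 0×0 + 0×3 = 5; y[3] = 0×5 + 0×0 = 0; y[4] = 0×5 = 0

[3, 0, 5, 0, 0]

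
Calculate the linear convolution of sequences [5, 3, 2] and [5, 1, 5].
y[0] = 5×5 = 25; y[1] = 5×1 + 3×5 = 20; y[2] = 5×5 + 3×1 + 2×5 = 38; y[3] = 3×5 + 2×1 = 17; y[4] = 2×5 = 10

[25, 20, 38, 17, 10]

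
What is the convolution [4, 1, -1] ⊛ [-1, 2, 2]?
y[0] = 4×-1 = -4; y[1] = 4×2 + 1×-1 = 7; y[2] = 4×2 + 1×2 + -1×-1 = 11; y[3] = 1×2 + -1×2 = 0; y[4] = -1×2 = -2

[-4, 7, 11, 0, -2]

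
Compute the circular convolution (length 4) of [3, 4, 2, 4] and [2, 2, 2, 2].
Use y[k] = Σ_j a[j]·b[(k-j) mod 4]. y[0] = 3×2 + 4×2 + 2×2 + 4×2 = 26; y[1] = 3×2 + 4×2 + 2×2 + 4×2 = 26; y[2] = 3×2 + 4×2 + 2×2 + 4×2 = 26; y[3] = 3×2 + 4×2 + 2×2 + 4×2 = 26. Result: [26, 26, 26, 26]

[26, 26, 26, 26]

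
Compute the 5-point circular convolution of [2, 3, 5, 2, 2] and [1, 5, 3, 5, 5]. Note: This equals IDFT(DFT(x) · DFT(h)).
Either evaluate y[k] = Σ_j x[j]·h[(k-j) mod 5] directly, or use IDFT(DFT(x) · DFT(h)). y[0] = 2×1 + 3×5 + 5×5 + 2×3 + 2×5 = 58; y[1] = 2×5 + 3×1 + 5×5 + 2×5 + 2×3 = 54; y[2] = 2×3 + 3×5 + 5×1 + 2×5 + 2×5 = 46; y[3] = 2×5 + 3×3 + 5×5 + 2×1 + 2×5 = 56; y[4] = 2×5 + 3×5 + 5×3 + 2×5 + 2×1 = 52. Result: [58, 54, 46, 56, 52]

[58, 54, 46, 56, 52]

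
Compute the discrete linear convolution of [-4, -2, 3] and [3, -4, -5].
y[0] = -4×3 = -12; y[1] = -4×-4 + -2×3 = 10; y[2] = -4×-5 + -2×-4 + 3×3 = 37; y[3] = -2×-5 + 3×-4 = -2; y[4] = 3×-5 = -15

[-12, 10, 37, -2, -15]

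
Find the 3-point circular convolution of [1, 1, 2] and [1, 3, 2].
Use y[k] = Σ_j u[j]·v[(k-j) mod 3]. y[0] = 1×1 + 1×2 + 2×3 = 9; y[1] = 1×3 + 1×1 + 2×2 = 8; y[2] = 1×2 + 1×3 + 2×1 = 7. Result: [9, 8, 7]

[9, 8, 7]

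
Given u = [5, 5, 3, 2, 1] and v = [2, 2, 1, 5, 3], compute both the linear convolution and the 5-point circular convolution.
Linear: y_lin[0] = 5×2 = 10; y_lin[1] = 5×2 + 5×2 = 20; y_lin[2] = 5×1 + 5×2 + 3×2 = 21; y_lin[3] = 5×5 + 5×1 + 3×2 + 2×2 = 40; y_lin[4] = 5×3 + 5×5 + 3×1 + 2×2 + 1×2 = 49; y_lin[5] = 5×3 + 3×5 + 2×1 + 1×2 = 34; y_lin[6] = 3×3 + 2×5 + 1×1 = 20; y_lin[7] = 2×3 + 1×5 = 11; y_lin[8] = 1×3 = 3 → [10, 20, 21, 40, 49, 34, 20, 11, 3]. Circular (length 5): y[0] = 5×2 + 5×3 + 3×5 + 2×1 + 1×2 = 44; y[1] = 5×2 + 5×2 + 3×3 + 2×5 + 1×1 = 40; y[2] = 5×1 + 5×2 + 3×2 + 2×3 + 1×5 = 32; y[3] = 5×5 + 5×1 + 3×2 + 2×2 + 1×3 = 43; y[4] = 5×3 + 5×5 + 3×1 + 2×2 + 1×2 = 49 → [44, 40, 32, 43, 49]

Linear: [10, 20, 21, 40, 49, 34, 20, 11, 3], Circular: [44, 40, 32, 43, 49]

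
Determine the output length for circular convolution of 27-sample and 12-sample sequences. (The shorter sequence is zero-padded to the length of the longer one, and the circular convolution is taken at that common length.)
Circular convolution (zero-padding the shorter input) has length max(m, n) = max(27, 12) = 27

27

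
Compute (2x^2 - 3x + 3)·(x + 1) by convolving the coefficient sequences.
Ascending coefficients: a = [3, -3, 2], b = [1, 1]. c[0] = 3×1 = 3; c[1] = 3×1 + -3×1 = 0; c[2] = -3×1 + 2×1 = -1; c[3] = 2×1 = 2. Result coefficients: [3, 0, -1, 2] → 2x^3 - x^2 + 3

2x^3 - x^2 + 3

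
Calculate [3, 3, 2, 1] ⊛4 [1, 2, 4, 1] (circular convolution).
Use y[k] = Σ_j s[j]·t[(k-j) mod 4]. y[0] = 3×1 + 3×1 + 2×4 + 1×2 = 16; y[1] = 3×2 + 3×1 + 2×1 + 1×4 = 15; y[2] = 3×4 + 3×2 + 2×1 + 1×1 = 21; y[3] = 3×1 + 3×4 + 2×2 + 1×1 = 20. Result: [16, 15, 21, 20]

[16, 15, 21, 20]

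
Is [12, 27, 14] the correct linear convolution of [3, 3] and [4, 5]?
Recompute linear convolution of [3, 3] and [4, 5]: y[0] = 3×4 = 12; y[1] = 3×5 + 3×4 = 27; y[2] = 3×5 = 15 → [12, 27, 15]. Compare to given [12, 27, 14]: they differ at index 2: given 14, correct 15, so answer: No

No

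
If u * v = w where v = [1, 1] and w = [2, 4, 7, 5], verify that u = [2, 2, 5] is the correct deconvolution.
Forward-compute [2, 2, 5] * [1, 1]: w[0] = 2×1 = 2; w[1] = 2×1 + 2×1 = 4; w[2] = 2×1 + 5×1 = 7; w[3] = 5×1 = 5 → [2, 4, 7, 5]. Matches given w = [2, 4, 7, 5], so verified.

Verified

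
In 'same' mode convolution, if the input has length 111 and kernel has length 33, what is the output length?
'Same' mode returns an output with the same length as the input: 111

111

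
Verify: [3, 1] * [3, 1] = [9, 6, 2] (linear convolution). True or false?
Recompute linear convolution of [3, 1] and [3, 1]: y[0] = 3×3 = 9; y[1] = 3×1 + 1×3 = 6; y[2] = 1×1 = 1 → [9, 6, 1]. Compare to given [9, 6, 2]: they differ at index 2: given 2, correct 1, so answer: No

No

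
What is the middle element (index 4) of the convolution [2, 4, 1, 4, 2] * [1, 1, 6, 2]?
Use y[k] = Σ_i a[i]·b[k-i] at k=4. y[4] = 4×2 + 1×6 + 4×1 + 2×1 = 20

20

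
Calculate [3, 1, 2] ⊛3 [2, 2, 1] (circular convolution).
Use y[k] = Σ_j x[j]·h[(k-j) mod 3]. y[0] = 3×2 + 1×1 + 2×2 = 11; y[1] = 3×2 + 1×2 + 2×1 = 10; y[2] = 3×1 + 1×2 + 2×2 = 9. Result: [11, 10, 9]

[11, 10, 9]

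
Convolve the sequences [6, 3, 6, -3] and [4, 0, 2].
y[0] = 6×4 = 24; y[1] = 6×0 + 3×4 = 12; y[2] = 6×2 + 3×0 + 6×4 = 36; y[3] = 3×2 + 6×0 + -3×4 = -6; y[4] = 6×2 + -3×0 = 12; y[5] = -3×2 = -6

[24, 12, 36, -6, 12, -6]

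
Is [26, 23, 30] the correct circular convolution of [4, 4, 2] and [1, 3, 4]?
Recompute circular convolution of [4, 4, 2] and [1, 3, 4]: y[0] = 4×1 + 4×4 + 2×3 = 26; y[1] = 4×3 + 4×1 + 2×4 = 24; y[2] = 4×4 + 4×3 + 2×1 = 30 → [26, 24, 30]. Compare to given [26, 23, 30]: they differ at index 1: given 23, correct 24, so answer: No

No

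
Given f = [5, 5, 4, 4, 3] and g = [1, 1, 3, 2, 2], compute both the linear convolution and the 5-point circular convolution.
Linear: y_lin[0] = 5×1 = 5; y_lin[1] = 5×1 + 5×1 = 10; y_lin[2] = 5×3 + 5×1 + 4×1 = 24; y_lin[3] = 5×2 + 5×3 + 4×1 + 4×1 = 33; y_lin[4] = 5×2 + 5×2 + 4×3 + 4×1 + 3×1 = 39; y_lin[5] = 5×2 + 4×2 + 4×3 + 3×1 = 33; y_lin[6] = 4×2 + 4×2 + 3×3 = 25; y_lin[7] = 4×2 + 3×2 = 14; y_lin[8] = 3×2 = 6 → [5, 10, 24, 33, 39, 33, 25, 14, 6]. Circular (length 5): y[0] = 5×1 + 5×2 + 4×2 + 4×3 + 3×1 = 38; y[1] = 5×1 + 5×1 + 4×2 + 4×2 + 3×3 = 35; y[2] = 5×3 + 5×1 + 4×1 + 4×2 + 3×2 = 38; y[3] = 5×2 + 5×3 + 4×1 + 4×1 + 3×2 = 39; y[4] = 5×2 + 5×2 + 4×3 + 4×1 + 3×1 = 39 → [38, 35, 38, 39, 39]

Linear: [5, 10, 24, 33, 39, 33, 25, 14, 6], Circular: [38, 35, 38, 39, 39]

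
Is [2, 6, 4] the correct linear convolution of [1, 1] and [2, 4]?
Recompute linear convolution of [1, 1] and [2, 4]: y[0] = 1×2 = 2; y[1] = 1×4 + 1×2 = 6; y[2] = 1×4 = 4 → [2, 6, 4]. Given [2, 6, 4] matches, so answer: Yes

Yes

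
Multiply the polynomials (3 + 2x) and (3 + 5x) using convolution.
Ascending coefficients: a = [3, 2], b = [3, 5]. c[0] = 3×3 = 9; c[1] = 3×5 + 2×3 = 21; c[2] = 2×5 = 10. Result coefficients: [9, 21, 10] → 9 + 21x + 10x^2

9 + 21x + 10x^2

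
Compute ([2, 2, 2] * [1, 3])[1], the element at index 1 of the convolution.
Use y[k] = Σ_i a[i]·b[k-i] at k=1. y[1] = 2×3 + 2×1 = 8

8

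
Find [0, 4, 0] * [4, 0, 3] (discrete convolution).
y[0] = 0×4 = 0; y[1] = 0×0 + 4×4 = 16; y[2] = 0×3 + 4×0 + 0×4 = 0; y[3] = 4×3 + 0×0 = 12; y[4] = 0×3 = 0

[0, 16, 0, 12, 0]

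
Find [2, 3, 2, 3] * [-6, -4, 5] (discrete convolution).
y[0] = 2×-6 = -12; y[1] = 2×-4 + 3×-6 = -26; y[2] = 2×5 + 3×-4 + 2×-6 = -14; y[3] = 3×5 + 2×-4 + 3×-6 = -11; y[4] = 2×5 + 3×-4 = -2; y[5] = 3×5 = 15

[-12, -26, -14, -11, -2, 15]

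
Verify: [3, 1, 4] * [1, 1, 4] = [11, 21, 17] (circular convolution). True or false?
Recompute circular convolution of [3, 1, 4] and [1, 1, 4]: y[0] = 3×1 + 1×4 + 4×1 = 11; y[1] = 3×1 + 1×1 + 4×4 = 20; y[2] = 3×4 + 1×1 + 4×1 = 17 → [11, 20, 17]. Compare to given [11, 21, 17]: they differ at index 1: given 21, correct 20, so answer: No

No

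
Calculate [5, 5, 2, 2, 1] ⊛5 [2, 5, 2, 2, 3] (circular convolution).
Use y[k] = Σ_j u[j]·v[(k-j) mod 5]. y[0] = 5×2 + 5×3 + 2×2 + 2×2 + 1×5 = 38; y[1] = 5×5 + 5×2 + 2×3 + 2×2 + 1×2 = 47; y[2] = 5×2 + 5×5 + 2×2 + 2×3 + 1×2 = 47; y[3] = 5×2 + 5×2 + 2×5 + 2×2 + 1×3 = 37; y[4] = 5×3 + 5×2 + 2×2 + 2×5 + 1×2 = 41. Result: [38, 47, 47, 37, 41]

[38, 47, 47, 37, 41]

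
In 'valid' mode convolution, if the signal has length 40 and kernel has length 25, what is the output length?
'Valid' mode counts only positions where the kernel fully overlaps the signal: m - n + 1 = 40 - 25 + 1 = 16

16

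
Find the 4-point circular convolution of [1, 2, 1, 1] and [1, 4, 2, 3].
Use y[k] = Σ_j x[j]·h[(k-j) mod 4]. y[0] = 1×1 + 2×3 + 1×2 + 1×4 = 13; y[1] = 1×4 + 2×1 + 1×3 + 1×2 = 11; y[2] = 1×2 + 2×4 + 1×1 + 1×3 = 14; y[3] = 1×3 + 2×2 + 1×4 + 1×1 = 12. Result: [13, 11, 14, 12]

[13, 11, 14, 12]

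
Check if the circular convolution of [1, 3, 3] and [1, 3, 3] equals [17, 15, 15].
Recompute circular convolution of [1, 3, 3] and [1, 3, 3]: y[0] = 1×1 + 3×3 + 3×3 = 19; y[1] = 1×3 + 3×1 + 3×3 = 15; y[2] = 1×3 + 3×3 + 3×1 = 15 → [19, 15, 15]. Compare to given [17, 15, 15]: they differ at index 0: given 17, correct 19, so answer: No

No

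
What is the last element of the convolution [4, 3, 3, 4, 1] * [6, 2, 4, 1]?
Use y[k] = Σ_i a[i]·b[k-i] at k=7. y[7] = 1×1 = 1

1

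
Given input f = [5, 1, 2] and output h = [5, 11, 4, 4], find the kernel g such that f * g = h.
Output length 4 = len(f) + len(g) - 1 ⇒ len(g) = 2. Solve g forward using g[k] = (h[k] - Σ_{i≥1} f[i]·g[k-i]) / f[0]: g[0] = h[0] / f[0] = 5 / 5 = 1; g[1] = (h[1] - 1×1) / f[0] = (11 - 1×1) / 5 = 2. So g = [1, 2]. Forward-check [5, 1, 2] * [1, 2]: h[0] = 5×1 = 5; h[1] = 5×2 + 1×1 = 11; h[2] = 1×2 + 2×1 = 4; h[3] = 2×2 = 4 → [5, 11, 4, 4] ✓

[1, 2]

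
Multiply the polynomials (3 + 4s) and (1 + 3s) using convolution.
Ascending coefficients: a = [3, 4], b = [1, 3]. c[0] = 3×1 = 3; c[1] = 3×3 + 4×1 = 13; c[2] = 4×3 = 12. Result coefficients: [3, 13, 12] → 3 + 13s + 12s^2

3 + 13s + 12s^2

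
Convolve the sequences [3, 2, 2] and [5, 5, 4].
y[0] = 3×5 = 15; y[1] = 3×5 + 2×5 = 25; y[2] = 3×4 + 2×5 + 2×5 = 32; y[3] = 2×4 + 2×5 = 18; y[4] = 2×4 = 8

[15, 25, 32, 18, 8]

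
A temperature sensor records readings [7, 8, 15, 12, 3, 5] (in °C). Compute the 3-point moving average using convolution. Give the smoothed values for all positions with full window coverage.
3-point moving average kernel = [1, 1, 1]. Apply in 'valid' mode (full window coverage): avg[0] = (7 + 8 + 15) / 3 = 10.0; avg[1] = (8 + 15 + 12) / 3 = 11.67; avg[2] = (15 + 12 + 3) / 3 = 10.0; avg[3] = (12 + 3 + 5) / 3 = 6.67. Smoothed values: [10.0, 11.67, 10.0, 6.67]

[10.0, 11.67, 10.0, 6.67]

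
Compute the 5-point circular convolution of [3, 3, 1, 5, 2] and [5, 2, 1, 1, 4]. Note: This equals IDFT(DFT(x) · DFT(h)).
Either evaluate y[k] = Σ_j x[j]·h[(k-j) mod 5] directly, or use IDFT(DFT(x) · DFT(h)). y[0] = 3×5 + 3×4 + 1×1 + 5×1 + 2×2 = 37; y[1] = 3×2 + 3×5 + 1×4 + 5×1 + 2×1 = 32; y[2] = 3×1 + 3×2 + 1×5 + 5×4 + 2×1 = 36; y[3] = 3×1 + 3×1 + 1×2 + 5×5 + 2×4 = 41; y[4] = 3×4 + 3×1 + 1×1 + 5×2 + 2×5 = 36. Result: [37, 32, 36, 41, 36]

[37, 32, 36, 41, 36]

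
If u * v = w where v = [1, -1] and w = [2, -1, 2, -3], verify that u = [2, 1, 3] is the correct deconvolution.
Forward-compute [2, 1, 3] * [1, -1]: w[0] = 2×1 = 2; w[1] = 2×-1 + 1×1 = -1; w[2] = 1×-1 + 3×1 = 2; w[3] = 3×-1 = -3 → [2, -1, 2, -3]. Matches given w = [2, -1, 2, -3], so verified.

Verified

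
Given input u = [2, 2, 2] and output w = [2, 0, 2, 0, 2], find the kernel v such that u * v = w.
Output length 5 = len(u) + len(v) - 1 ⇒ len(v) = 3. Solve v forward using v[k] = (w[k] - Σ_{i≥1} u[i]·v[k-i]) / u[0]: v[0] = w[0] / u[0] = 2 / 2 = 1; v[1] = (w[1] - 2×1) / u[0] = (0 - 2×1) / 2 = -1; v[2] = (w[2] - 2×-1 - 2×1) / u[0] = (2 - 2×-1 - 2×1) / 2 = 1. So v = [1, -1, 1]. Forward-check [2, 2, 2] * [1, -1, 1]: w[0] = 2×1 = 2; w[1] = 2×-1 + 2×1 = 0; w[2] = 2×1 + 2×-1 + 2×1 = 2; w[3] = 2×1 + 2×-1 = 0; w[4] = 2×1 = 2 → [2, 0, 2, 0, 2] ✓

[1, -1, 1]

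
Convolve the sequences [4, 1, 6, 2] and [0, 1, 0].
y[0] = 4×0 = 0; y[1] = 4×1 + 1×0 = 4; y[2] = 4×0 + 1×1 + 6×0 = 1; y[3] = 1×0 + 6×1 + 2×0 = 6; y[4] = 6×0 + 2×1 = 2; y[5] = 2×0 = 0

[0, 4, 1, 6, 2, 0]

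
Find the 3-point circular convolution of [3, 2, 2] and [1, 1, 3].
Use y[k] = Σ_j x[j]·h[(k-j) mod 3]. y[0] = 3×1 + 2×3 + 2×1 = 11; y[1] = 3×1 + 2×1 + 2×3 = 11; y[2] = 3×3 + 2×1 + 2×1 = 13. Result: [11, 11, 13]

[11, 11, 13]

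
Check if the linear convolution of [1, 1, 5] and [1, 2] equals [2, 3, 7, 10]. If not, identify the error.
Recompute linear convolution of [1, 1, 5] and [1, 2]: y[0] = 1×1 = 1; y[1] = 1×2 + 1×1 = 3; y[2] = 1×2 + 5×1 = 7; y[3] = 5×2 = 10 → [1, 3, 7, 10]. Compare to given [2, 3, 7, 10]: they differ at index 0: given 2, correct 1, so answer: No

No. Error at index 0: given 2, correct 1.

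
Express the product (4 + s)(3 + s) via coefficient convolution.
Ascending coefficients: a = [4, 1], b = [3, 1]. c[0] = 4×3 = 12; c[1] = 4×1 + 1×3 = 7; c[2] = 1×1 = 1. Result coefficients: [12, 7, 1] → 12 + 7s + s^2

12 + 7s + s^2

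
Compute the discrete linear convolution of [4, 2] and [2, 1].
y[0] = 4×2 = 8; y[1] = 4×1 + 2×2 = 8; y[2] = 2×1 = 2

[8, 8, 2]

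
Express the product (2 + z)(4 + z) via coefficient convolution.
Ascending coefficients: a = [2, 1], b = [4, 1]. c[0] = 2×4 = 8; c[1] = 2×1 + 1×4 = 6; c[2] = 1×1 = 1. Result coefficients: [8, 6, 1] → 8 + 6z + z^2

8 + 6z + z^2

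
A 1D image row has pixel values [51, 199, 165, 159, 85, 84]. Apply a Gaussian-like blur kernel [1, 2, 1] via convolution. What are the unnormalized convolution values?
Convolve image row [51, 199, 165, 159, 85, 84] with kernel [1, 2, 1]: y[0] = 51×1 = 51; y[1] = 51×2 + 199×1 = 301; y[2] = 51×1 + 199×2 + 165×1 = 614; y[3] = 199×1 + 165×2 + 159×1 = 688; y[4] = 165×1 + 159×2 + 85×1 = 568; y[5] = 159×1 + 85×2 + 84×1 = 413; y[6] = 85×1 + 84×2 = 253; y[7] = 84×1 = 84 → [51, 301, 614, 688, 568, 413, 253, 84]. Normalization factor = sum(kernel) = 4.

[51, 301, 614, 688, 568, 413, 253, 84]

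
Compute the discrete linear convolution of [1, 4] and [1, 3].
y[0] = 1×1 = 1; y[1] = 1×3 + 4×1 = 7; y[2] = 4×3 = 12

[1, 7, 12]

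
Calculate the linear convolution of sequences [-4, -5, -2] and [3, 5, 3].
y[0] = -4×3 = -12; y[1] = -4×5 + -5×3 = -35; y[2] = -4×3 + -5×5 + -2×3 = -43; y[3] = -5×3 + -2×5 = -25; y[4] = -2×3 = -6

[-12, -35, -43, -25, -6]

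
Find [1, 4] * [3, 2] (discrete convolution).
y[0] = 1×3 = 3; y[1] = 1×2 + 4×3 = 14; y[2] = 4×2 = 8

[3, 14, 8]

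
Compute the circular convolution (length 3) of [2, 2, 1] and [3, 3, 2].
Use y[k] = Σ_j a[j]·b[(k-j) mod 3]. y[0] = 2×3 + 2×2 + 1×3 = 13; y[1] = 2×3 + 2×3 + 1×2 = 14; y[2] = 2×2 + 2×3 + 1×3 = 13. Result: [13, 14, 13]

[13, 14, 13]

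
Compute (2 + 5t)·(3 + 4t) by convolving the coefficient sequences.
Ascending coefficients: a = [2, 5], b = [3, 4]. c[0] = 2×3 = 6; c[1] = 2×4 + 5×3 = 23; c[2] = 5×4 = 20. Result coefficients: [6, 23, 20] → 6 + 23t + 20t^2

6 + 23t + 20t^2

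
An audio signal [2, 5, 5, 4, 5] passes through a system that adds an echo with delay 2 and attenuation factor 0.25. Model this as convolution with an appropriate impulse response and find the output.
Direct-path + delayed-attenuated-path model → impulse response h = [1, 0, 0.25] (1 at lag 0, 0.25 at lag 2). Output y[n] = x[n] + 0.25·x[n - 2] (with x[n] = 0 outside 0..4): y[0] = 2 + 0.25×0 = 2; y[1] = 5 + 0.25×0 = 5; y[2] = 5 + 0.25×2 = 5.5; y[3] = 4 + 0.25×5 = 5.25; y[4] = 5 + 0.25×5 = 6.25; y[5] = 0 + 0.25×4 = 1.0; y[6] = 0 + 0.25×5 = 1.25. So y = [2, 5, 5.5, 5.25, 6.25, 1.0, 1.25]

[2, 5, 5.5, 5.25, 6.25, 1.0, 1.25]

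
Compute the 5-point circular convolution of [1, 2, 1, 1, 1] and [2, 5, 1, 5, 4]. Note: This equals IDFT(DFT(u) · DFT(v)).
Either evaluate y[k] = Σ_j u[j]·v[(k-j) mod 5] directly, or use IDFT(DFT(u) · DFT(v)). y[0] = 1×2 + 2×4 + 1×5 + 1×1 + 1×5 = 21; y[1] = 1×5 + 2×2 + 1×4 + 1×5 + 1×1 = 19; y[2] = 1×1 + 2×5 + 1×2 + 1×4 + 1×5 = 22; y[3] = 1×5 + 2×1 + 1×5 + 1×2 + 1×4 = 18; y[4] = 1×4 + 2×5 + 1×1 + 1×5 + 1×2 = 22. Result: [21, 19, 22, 18, 22]

[21, 19, 22, 18, 22]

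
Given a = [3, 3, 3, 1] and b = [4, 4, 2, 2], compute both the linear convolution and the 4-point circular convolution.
Linear: y_lin[0] = 3×4 = 12; y_lin[1] = 3×4 + 3×4 = 24; y_lin[2] = 3×2 + 3×4 + 3×4 = 30; y_lin[3] = 3×2 + 3×2 + 3×4 + 1×4 = 28; y_lin[4] = 3×2 + 3×2 + 1×4 = 16; y_lin[5] = 3×2 + 1×2 = 8; y_lin[6] = 1×2 = 2 → [12, 24, 30, 28, 16, 8, 2]. Circular (length 4): y[0] = 3×4 + 3×2 + 3×2 + 1×4 = 28; y[1] = 3×4 + 3×4 + 3×2 + 1×2 = 32; y[2] = 3×2 + 3×4 + 3×4 + 1×2 = 32; y[3] = 3×2 + 3×2 + 3×4 + 1×4 = 28 → [28, 32, 32, 28]

Linear: [12, 24, 30, 28, 16, 8, 2], Circular: [28, 32, 32, 28]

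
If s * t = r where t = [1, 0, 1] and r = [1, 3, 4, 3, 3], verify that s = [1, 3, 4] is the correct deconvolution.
Forward-compute [1, 3, 4] * [1, 0, 1]: r[0] = 1×1 = 1; r[1] = 1×0 + 3×1 = 3; r[2] = 1×1 + 3×0 + 4×1 = 5; r[3] = 3×1 + 4×0 = 3; r[4] = 4×1 = 4 → [1, 3, 5, 3, 4]. Does not match given r = [1, 3, 4, 3, 3].

Not verified. [1, 3, 4] * [1, 0, 1] = [1, 3, 5, 3, 4], which differs from [1, 3, 4, 3, 3] at index 2.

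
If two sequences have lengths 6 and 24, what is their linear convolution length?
Linear/full convolution length: m + n - 1 = 6 + 24 - 1 = 29

29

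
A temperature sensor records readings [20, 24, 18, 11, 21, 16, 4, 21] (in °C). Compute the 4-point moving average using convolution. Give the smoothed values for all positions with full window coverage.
4-point moving average kernel = [1, 1, 1, 1]. Apply in 'valid' mode (full window coverage): avg[0] = (20 + 24 + 18 + 11) / 4 = 18.25; avg[1] = (24 + 18 + 11 + 21) / 4 = 18.5; avg[2] = (18 + 11 + 21 + 16) / 4 = 16.5; avg[3] = (11 + 21 + 16 + 4) / 4 = 13.0; avg[4] = (21 + 16 + 4 + 21) / 4 = 15.5. Smoothed values: [18.25, 18.5, 16.5, 13.0, 15.5]

[18.25, 18.5, 16.5, 13.0, 15.5]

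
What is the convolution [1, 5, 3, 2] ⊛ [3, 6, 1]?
y[0] = 1×3 = 3; y[1] = 1×6 + 5×3 = 21; y[2] = 1×1 + 5×6 + 3×3 = 40; y[3] = 5×1 + 3×6 + 2×3 = 29; y[4] = 3×1 + 2×6 = 15; y[5] = 2×1 = 2

[3, 21, 40, 29, 15, 2]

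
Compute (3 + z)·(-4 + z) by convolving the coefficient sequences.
Ascending coefficients: a = [3, 1], b = [-4, 1]. c[0] = 3×-4 = -12; c[1] = 3×1 + 1×-4 = -1; c[2] = 1×1 = 1. Result coefficients: [-12, -1, 1] → -12 - z + z^2

-12 - z + z^2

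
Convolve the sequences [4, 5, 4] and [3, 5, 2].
y[0] = 4×3 = 12; y[1] = 4×5 + 5×3 = 35; y[2] = 4×2 + 5×5 + 4×3 = 45; y[3] = 5×2 + 4×5 = 30; y[4] = 4×2 = 8

[12, 35, 45, 30, 8]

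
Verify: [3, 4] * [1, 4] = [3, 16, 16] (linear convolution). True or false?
Recompute linear convolution of [3, 4] and [1, 4]: y[0] = 3×1 = 3; y[1] = 3×4 + 4×1 = 16; y[2] = 4×4 = 16 → [3, 16, 16]. Given [3, 16, 16] matches, so answer: Yes

Yes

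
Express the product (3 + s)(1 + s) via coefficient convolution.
Ascending coefficients: a = [3, 1], b = [1, 1]. c[0] = 3×1 = 3; c[1] = 3×1 + 1×1 = 4; c[2] = 1×1 = 1. Result coefficients: [3, 4, 1] → 3 + 4s + s^2

3 + 4s + s^2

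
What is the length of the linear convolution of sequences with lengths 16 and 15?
Linear/full convolution length: m + n - 1 = 16 + 15 - 1 = 30

30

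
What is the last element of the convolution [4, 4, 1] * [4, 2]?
Use y[k] = Σ_i a[i]·b[k-i] at k=3. y[3] = 1×2 = 2

2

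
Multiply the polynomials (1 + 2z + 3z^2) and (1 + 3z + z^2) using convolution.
Ascending coefficients: a = [1, 2, 3], b = [1, 3, 1]. c[0] = 1×1 = 1; c[1] = 1×3 + 2×1 = 5; c[2] = 1×1 + 2×3 + 3×1 = 10; c[3] = 2×1 + 3×3 = 11; c[4] = 3×1 = 3. Result coefficients: [1, 5, 10, 11, 3] → 1 + 5z + 10z^2 + 11z^3 + 3z^4

1 + 5z + 10z^2 + 11z^3 + 3z^4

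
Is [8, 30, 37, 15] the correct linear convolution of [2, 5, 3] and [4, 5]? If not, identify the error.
Recompute linear convolution of [2, 5, 3] and [4, 5]: y[0] = 2×4 = 8; y[1] = 2×5 + 5×4 = 30; y[2] = 5×5 + 3×4 = 37; y[3] = 3×5 = 15 → [8, 30, 37, 15]. Given [8, 30, 37, 15] matches, so answer: Yes

Yes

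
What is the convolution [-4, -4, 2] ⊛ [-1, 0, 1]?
y[0] = -4×-1 = 4; y[1] = -4×0 + -4×-1 = 4; y[2] = -4×1 + -4×0 + 2×-1 = -6; y[3] = -4×1 + 2×0 = -4; y[4] = 2×1 = 2

[4, 4, -6, -4, 2]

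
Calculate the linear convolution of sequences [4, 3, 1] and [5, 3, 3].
y[0] = 4×5 = 20; y[1] = 4×3 + 3×5 = 27; y[2] = 4×3 + 3×3 + 1×5 = 26; y[3] = 3×3 + 1×3 = 12; y[4] = 1×3 = 3

[20, 27, 26, 12, 3]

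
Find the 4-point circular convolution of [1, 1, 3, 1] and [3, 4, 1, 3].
Use y[k] = Σ_j f[j]·g[(k-j) mod 4]. y[0] = 1×3 + 1×3 + 3×1 + 1×4 = 13; y[1] = 1×4 + 1×3 + 3×3 + 1×1 = 17; y[2] = 1×1 + 1×4 + 3×3 + 1×3 = 17; y[3] = 1×3 + 1×1 + 3×4 + 1×3 = 19. Result: [13, 17, 17, 19]

[13, 17, 17, 19]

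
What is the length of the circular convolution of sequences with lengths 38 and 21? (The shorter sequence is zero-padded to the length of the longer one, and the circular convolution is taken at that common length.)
Circular convolution (zero-padding the shorter input) has length max(m, n) = max(38, 21) = 38

38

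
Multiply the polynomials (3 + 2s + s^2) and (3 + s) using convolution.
Ascending coefficients: a = [3, 2, 1], b = [3, 1]. c[0] = 3×3 = 9; c[1] = 3×1 + 2×3 = 9; c[2] = 2×1 + 1×3 = 5; c[3] = 1×1 = 1. Result coefficients: [9, 9, 5, 1] → 9 + 9s + 5s^2 + s^3

9 + 9s + 5s^2 + s^3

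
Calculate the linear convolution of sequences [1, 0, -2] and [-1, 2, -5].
y[0] = 1×-1 = -1; y[1] = 1×2 + 0×-1 = 2; y[2] = 1×-5 + 0×2 + -2×-1 = -3; y[3] = 0×-5 + -2×2 = -4; y[4] = -2×-5 = 10

[-1, 2, -3, -4, 10]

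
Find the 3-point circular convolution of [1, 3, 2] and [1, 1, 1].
Use y[k] = Σ_j f[j]·g[(k-j) mod 3]. y[0] = 1×1 + 3×1 + 2×1 = 6; y[1] = 1×1 + 3×1 + 2×1 = 6; y[2] = 1×1 + 3×1 + 2×1 = 6. Result: [6, 6, 6]

[6, 6, 6]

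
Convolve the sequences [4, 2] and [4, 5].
y[0] = 4×4 = 16; y[1] = 4×5 + 2×4 = 28; y[2] = 2×5 = 10

[16, 28, 10]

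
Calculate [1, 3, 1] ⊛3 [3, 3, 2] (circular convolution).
Use y[k] = Σ_j x[j]·h[(k-j) mod 3]. y[0] = 1×3 + 3×2 + 1×3 = 12; y[1] = 1×3 + 3×3 + 1×2 = 14; y[2] = 1×2 + 3×3 + 1×3 = 14. Result: [12, 14, 14]

[12, 14, 14]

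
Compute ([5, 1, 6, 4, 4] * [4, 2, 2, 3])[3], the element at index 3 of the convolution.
Use y[k] = Σ_i a[i]·b[k-i] at k=3. y[3] = 5×3 + 1×2 + 6×2 + 4×4 = 45

45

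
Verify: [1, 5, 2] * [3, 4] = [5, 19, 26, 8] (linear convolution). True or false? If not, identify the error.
Recompute linear convolution of [1, 5, 2] and [3, 4]: y[0] = 1×3 = 3; y[1] = 1×4 + 5×3 = 19; y[2] = 5×4 + 2×3 = 26; y[3] = 2×4 = 8 → [3, 19, 26, 8]. Compare to given [5, 19, 26, 8]: they differ at index 0: given 5, correct 3, so answer: No

No. Error at index 0: given 5, correct 3.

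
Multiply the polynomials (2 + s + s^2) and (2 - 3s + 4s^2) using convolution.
Ascending coefficients: a = [2, 1, 1], b = [2, -3, 4]. c[0] = 2×2 = 4; c[1] = 2×-3 + 1×2 = -4; c[2] = 2×4 + 1×-3 + 1×2 = 7; c[3] = 1×4 + 1×-3 = 1; c[4] = 1×4 = 4. Result coefficients: [4, -4, 7, 1, 4] → 4 - 4s + 7s^2 + s^3 + 4s^4

4 - 4s + 7s^2 + s^3 + 4s^4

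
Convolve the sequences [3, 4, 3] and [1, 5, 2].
y[0] = 3×1 = 3; y[1] = 3×5 + 4×1 = 19; y[2] = 3×2 + 4×5 + 3×1 = 29; y[3] = 4×2 + 3×5 = 23; y[4] = 3×2 = 6

[3, 19, 29, 23, 6]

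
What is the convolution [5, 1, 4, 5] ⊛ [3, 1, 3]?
y[0] = 5×3 = 15; y[1] = 5×1 + 1×3 = 8; y[2] = 5×3 + 1×1 + 4×3 = 28; y[3] = 1×3 + 4×1 + 5×3 = 22; y[4] = 4×3 + 5×1 = 17; y[5] = 5×3 = 15

[15, 8, 28, 22, 17, 15]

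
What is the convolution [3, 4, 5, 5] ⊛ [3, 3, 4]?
y[0] = 3×3 = 9; y[1] = 3×3 + 4×3 = 21; y[2] = 3×4 + 4×3 + 5×3 = 39; y[3] = 4×4 + 5×3 + 5×3 = 46; y[4] = 5×4 + 5×3 = 35; y[5] = 5×4 = 20

[9, 21, 39, 46, 35, 20]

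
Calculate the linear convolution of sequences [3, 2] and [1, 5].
y[0] = 3×1 = 3; y[1] = 3×5 + 2×1 = 17; y[2] = 2×5 = 10

[3, 17, 10]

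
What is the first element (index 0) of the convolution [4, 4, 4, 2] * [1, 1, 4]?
Use y[k] = Σ_i a[i]·b[k-i] at k=0. y[0] = 4×1 = 4

4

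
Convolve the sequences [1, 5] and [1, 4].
y[0] = 1×1 = 1; y[1] = 1×4 + 5×1 = 9; y[2] = 5×4 = 20

[1, 9, 20]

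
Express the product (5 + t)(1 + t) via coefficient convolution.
Ascending coefficients: a = [5, 1], b = [1, 1]. c[0] = 5×1 = 5; c[1] = 5×1 + 1×1 = 6; c[2] = 1×1 = 1. Result coefficients: [5, 6, 1] → 5 + 6t + t^2

5 + 6t + t^2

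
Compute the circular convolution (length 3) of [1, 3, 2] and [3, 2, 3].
Use y[k] = Σ_j x[j]·h[(k-j) mod 3]. y[0] = 1×3 + 3×3 + 2×2 = 16; y[1] = 1×2 + 3×3 + 2×3 = 17; y[2] = 1×3 + 3×2 + 2×3 = 15. Result: [16, 17, 15]

[16, 17, 15]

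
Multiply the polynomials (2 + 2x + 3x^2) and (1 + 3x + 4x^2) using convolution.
Ascending coefficients: a = [2, 2, 3], b = [1, 3, 4]. c[0] = 2×1 = 2; c[1] = 2×3 + 2×1 = 8; c[2] = 2×4 + 2×3 + 3×1 = 17; c[3] = 2×4 + 3×3 = 17; c[4] = 3×4 = 12. Result coefficients: [2, 8, 17, 17, 12] → 2 + 8x + 17x^2 + 17x^3 + 12x^4

2 + 8x + 17x^2 + 17x^3 + 12x^4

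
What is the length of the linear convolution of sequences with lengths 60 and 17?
Linear/full convolution length: m + n - 1 = 60 + 17 - 1 = 76

76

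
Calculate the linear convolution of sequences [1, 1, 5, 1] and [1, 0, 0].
y[0] = 1×1 = 1; y[1] = 1×0 + 1×1 = 1; y[2] = 1×0 + 1×0 + 5×1 = 5; y[3] = 1×0 + 5×0 + 1×1 = 1; y[4] = 5×0 + 1×0 = 0; y[5] = 1×0 = 0

[1, 1, 5, 1, 0, 0]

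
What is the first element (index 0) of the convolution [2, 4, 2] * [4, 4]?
Use y[k] = Σ_i a[i]·b[k-i] at k=0. y[0] = 2×4 = 8

8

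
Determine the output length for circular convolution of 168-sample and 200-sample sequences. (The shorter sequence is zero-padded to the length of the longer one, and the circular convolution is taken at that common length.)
Circular convolution (zero-padding the shorter input) has length max(m, n) = max(168, 200) = 200

200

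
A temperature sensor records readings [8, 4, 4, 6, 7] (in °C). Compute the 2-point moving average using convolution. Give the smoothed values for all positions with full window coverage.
2-point moving average kernel = [1, 1]. Apply in 'valid' mode (full window coverage): avg[0] = (8 + 4) / 2 = 6.0; avg[1] = (4 + 4) / 2 = 4.0; avg[2] = (4 + 6) / 2 = 5.0; avg[3] = (6 + 7) / 2 = 6.5. Smoothed values: [6.0, 4.0, 5.0, 6.5]

[6.0, 4.0, 5.0, 6.5]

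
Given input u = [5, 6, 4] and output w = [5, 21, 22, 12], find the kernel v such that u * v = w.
Output length 4 = len(u) + len(v) - 1 ⇒ len(v) = 2. Solve v forward using v[k] = (w[k] - Σ_{i≥1} u[i]·v[k-i]) / u[0]: v[0] = w[0] / u[0] = 5 / 5 = 1; v[1] = (w[1] - 6×1) / u[0] = (21 - 6×1) / 5 = 3. So v = [1, 3]. Forward-check [5, 6, 4] * [1, 3]: w[0] = 5×1 = 5; w[1] = 5×3 + 6×1 = 21; w[2] = 6×3 + 4×1 = 22; w[3] = 4×3 = 12 → [5, 21, 22, 12] ✓

[1, 3]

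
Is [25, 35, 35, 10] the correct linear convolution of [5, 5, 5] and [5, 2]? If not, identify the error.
Recompute linear convolution of [5, 5, 5] and [5, 2]: y[0] = 5×5 = 25; y[1] = 5×2 + 5×5 = 35; y[2] = 5×2 + 5×5 = 35; y[3] = 5×2 = 10 → [25, 35, 35, 10]. Given [25, 35, 35, 10] matches, so answer: Yes

Yes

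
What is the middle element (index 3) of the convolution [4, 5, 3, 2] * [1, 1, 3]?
Use y[k] = Σ_i a[i]·b[k-i] at k=3. y[3] = 5×3 + 3×1 + 2×1 = 20

20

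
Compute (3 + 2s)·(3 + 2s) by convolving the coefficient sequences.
Ascending coefficients: a = [3, 2], b = [3, 2]. c[0] = 3×3 = 9; c[1] = 3×2 + 2×3 = 12; c[2] = 2×2 = 4. Result coefficients: [9, 12, 4] → 9 + 12s + 4s^2

9 + 12s + 4s^2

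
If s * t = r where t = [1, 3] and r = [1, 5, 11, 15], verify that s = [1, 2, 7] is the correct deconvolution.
Forward-compute [1, 2, 7] * [1, 3]: r[0] = 1×1 = 1; r[1] = 1×3 + 2×1 = 5; r[2] = 2×3 + 7×1 = 13; r[3] = 7×3 = 21 → [1, 5, 13, 21]. Does not match given r = [1, 5, 11, 15].

Not verified. [1, 2, 7] * [1, 3] = [1, 5, 13, 21], which differs from [1, 5, 11, 15] at index 2.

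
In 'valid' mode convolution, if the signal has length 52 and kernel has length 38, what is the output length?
'Valid' mode counts only positions where the kernel fully overlaps the signal: m - n + 1 = 52 - 38 + 1 = 15

15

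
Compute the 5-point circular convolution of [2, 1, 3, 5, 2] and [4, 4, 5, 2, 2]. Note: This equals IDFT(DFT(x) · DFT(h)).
Either evaluate y[k] = Σ_j x[j]·h[(k-j) mod 5] directly, or use IDFT(DFT(x) · DFT(h)). y[0] = 2×4 + 1×2 + 3×2 + 5×5 + 2×4 = 49; y[1] = 2×4 + 1×4 + 3×2 + 5×2 + 2×5 = 38; y[2] = 2×5 + 1×4 + 3×4 + 5×2 + 2×2 = 40; y[3] = 2×2 + 1×5 + 3×4 + 5×4 + 2×2 = 45; y[4] = 2×2 + 1×2 + 3×5 + 5×4 + 2×4 = 49. Result: [49, 38, 40, 45, 49]

[49, 38, 40, 45, 49]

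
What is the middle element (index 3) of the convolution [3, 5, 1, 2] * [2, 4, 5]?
Use y[k] = Σ_i a[i]·b[k-i] at k=3. y[3] = 5×5 + 1×4 + 2×2 = 33

33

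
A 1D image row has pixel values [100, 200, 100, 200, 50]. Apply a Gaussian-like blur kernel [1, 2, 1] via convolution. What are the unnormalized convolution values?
Convolve image row [100, 200, 100, 200, 50] with kernel [1, 2, 1]: y[0] = 100×1 = 100; y[1] = 100×2 + 200×1 = 400; y[2] = 100×1 + 200×2 + 100×1 = 600; y[3] = 200×1 + 100×2 + 200×1 = 600; y[4] = 100×1 + 200×2 + 50×1 = 550; y[5] = 200×1 + 50×2 = 300; y[6] = 50×1 = 50 → [100, 400, 600, 600, 550, 300, 50]. Normalization factor = sum(kernel) = 4.

[100, 400, 600, 600, 550, 300, 50]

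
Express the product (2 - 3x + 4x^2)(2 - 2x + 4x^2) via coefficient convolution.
Ascending coefficients: a = [2, -3, 4], b = [2, -2, 4]. c[0] = 2×2 = 4; c[1] = 2×-2 + -3×2 = -10; c[2] = 2×4 + -3×-2 + 4×2 = 22; c[3] = -3×4 + 4×-2 = -20; c[4] = 4×4 = 16. Result coefficients: [4, -10, 22, -20, 16] → 4 - 10x + 22x^2 - 20x^3 + 16x^4

4 - 10x + 22x^2 - 20x^3 + 16x^4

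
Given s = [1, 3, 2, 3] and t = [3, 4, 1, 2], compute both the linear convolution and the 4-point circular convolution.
Linear: y_lin[0] = 1×3 = 3; y_lin[1] = 1×4 + 3×3 = 13; y_lin[2] = 1×1 + 3×4 + 2×3 = 19; y_lin[3] = 1×2 + 3×1 + 2×4 + 3×3 = 22; y_lin[4] = 3×2 + 2×1 + 3×4 = 20; y_lin[5] = 2×2 + 3×1 = 7; y_lin[6] = 3×2 = 6 → [3, 13, 19, 22, 20, 7, 6]. Circular (length 4): y[0] = 1×3 + 3×2 + 2×1 + 3×4 = 23; y[1] = 1×4 + 3×3 + 2×2 + 3×1 = 20; y[2] = 1×1 + 3×4 + 2×3 + 3×2 = 25; y[3] = 1×2 + 3×1 + 2×4 + 3×3 = 22 → [23, 20, 25, 22]

Linear: [3, 13, 19, 22, 20, 7, 6], Circular: [23, 20, 25, 22]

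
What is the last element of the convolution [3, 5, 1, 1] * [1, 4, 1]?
Use y[k] = Σ_i a[i]·b[k-i] at k=5. y[5] = 1×1 = 1

1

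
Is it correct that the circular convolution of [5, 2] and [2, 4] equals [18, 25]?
Recompute circular convolution of [5, 2] and [2, 4]: y[0] = 5×2 + 2×4 = 18; y[1] = 5×4 + 2×2 = 24 → [18, 24]. Compare to given [18, 25]: they differ at index 1: given 25, correct 24, so answer: No

No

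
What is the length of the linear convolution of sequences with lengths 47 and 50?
Linear/full convolution length: m + n - 1 = 47 + 50 - 1 = 96

96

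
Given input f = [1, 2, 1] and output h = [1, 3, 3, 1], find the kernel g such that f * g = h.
Output length 4 = len(f) + len(g) - 1 ⇒ len(g) = 2. Solve g forward using g[k] = (h[k] - Σ_{i≥1} f[i]·g[k-i]) / f[0]: g[0] = h[0] / f[0] = 1 / 1 = 1; g[1] = (h[1] - 2×1) / f[0] = (3 - 2×1) / 1 = 1. So g = [1, 1]. Forward-check [1, 2, 1] * [1, 1]: h[0] = 1×1 = 1; h[1] = 1×1 + 2×1 = 3; h[2] = 2×1 + 1×1 = 3; h[3] = 1×1 = 1 → [1, 3, 3, 1] ✓

[1, 1]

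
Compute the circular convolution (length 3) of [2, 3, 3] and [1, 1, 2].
Use y[k] = Σ_j s[j]·t[(k-j) mod 3]. y[0] = 2×1 + 3×2 + 3×1 = 11; y[1] = 2×1 + 3×1 + 3×2 = 11; y[2] = 2×2 + 3×1 + 3×1 = 10. Result: [11, 11, 10]

[11, 11, 10]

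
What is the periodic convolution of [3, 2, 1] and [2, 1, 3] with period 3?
Use y[k] = Σ_j f[j]·g[(k-j) mod 3]. y[0] = 3×2 + 2×3 + 1×1 = 13; y[1] = 3×1 + 2×2 + 1×3 = 10; y[2] = 3×3 + 2×1 + 1×2 = 13. Result: [13, 10, 13]

[13, 10, 13]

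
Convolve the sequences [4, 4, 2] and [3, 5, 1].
y[0] = 4×3 = 12; y[1] = 4×5 + 4×3 = 32; y[2] = 4×1 + 4×5 + 2×3 = 30; y[3] = 4×1 + 2×5 = 14; y[4] = 2×1 = 2

[12, 32, 30, 14, 2]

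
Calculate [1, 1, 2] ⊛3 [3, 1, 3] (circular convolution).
Use y[k] = Σ_j x[j]·h[(k-j) mod 3]. y[0] = 1×3 + 1×3 + 2×1 = 8; y[1] = 1×1 + 1×3 + 2×3 = 10; y[2] = 1×3 + 1×1 + 2×3 = 10. Result: [8, 10, 10]

[8, 10, 10]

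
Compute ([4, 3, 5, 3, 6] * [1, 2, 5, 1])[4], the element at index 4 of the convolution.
Use y[k] = Σ_i a[i]·b[k-i] at k=4. y[4] = 3×1 + 5×5 + 3×2 + 6×1 = 40

40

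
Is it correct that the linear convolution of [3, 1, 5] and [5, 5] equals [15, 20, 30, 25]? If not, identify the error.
Recompute linear convolution of [3, 1, 5] and [5, 5]: y[0] = 3×5 = 15; y[1] = 3×5 + 1×5 = 20; y[2] = 1×5 + 5×5 = 30; y[3] = 5×5 = 25 → [15, 20, 30, 25]. Given [15, 20, 30, 25] matches, so answer: Yes

Yes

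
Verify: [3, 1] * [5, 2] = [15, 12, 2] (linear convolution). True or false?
Recompute linear convolution of [3, 1] and [5, 2]: y[0] = 3×5 = 15; y[1] = 3×2 + 1×5 = 11; y[2] = 1×2 = 2 → [15, 11, 2]. Compare to given [15, 12, 2]: they differ at index 1: given 12, correct 11, so answer: No

No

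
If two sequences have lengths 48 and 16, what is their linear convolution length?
Linear/full convolution length: m + n - 1 = 48 + 16 - 1 = 63

63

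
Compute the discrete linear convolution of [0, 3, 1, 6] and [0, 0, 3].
y[0] = 0×0 = 0; y[1] = 0×0 + 3×0 = 0; y[2] = 0×3 + 3×0 + 1×0 = 0; y[3] = 3×3 + 1×0 + 6×0 = 9; y[4] = 1×3 + 6×0 = 3; y[5] = 6×3 = 18

[0, 0, 0, 9, 3, 18]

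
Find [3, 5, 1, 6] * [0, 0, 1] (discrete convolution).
y[0] = 3×0 = 0; y[1] = 3×0 + 5×0 = 0; y[2] = 3×1 + 5×0 + 1×0 = 3; y[3] = 5×1 + 1×0 + 6×0 = 5; y[4] = 1×1 + 6×0 = 1; y[5] = 6×1 = 6

[0, 0, 3, 5, 1, 6]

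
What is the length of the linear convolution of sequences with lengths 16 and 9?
Linear/full convolution length: m + n - 1 = 16 + 9 - 1 = 24

24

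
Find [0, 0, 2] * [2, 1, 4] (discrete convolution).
y[0] = 0×2 = 0; y[1] = 0×1 + 0×2 = 0; y[2] = 0×4 + 0×1 + 2×2 = 4; y[3] = 0×4 + 2×1 = 2; y[4] = 2×4 = 8

[0, 0, 4, 2, 8]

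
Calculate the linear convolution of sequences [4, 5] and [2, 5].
y[0] = 4×2 = 8; y[1] = 4×5 + 5×2 = 30; y[2] = 5×5 = 25

[8, 30, 25]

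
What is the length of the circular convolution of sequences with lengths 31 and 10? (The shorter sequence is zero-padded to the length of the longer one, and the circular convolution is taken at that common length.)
Circular convolution (zero-padding the shorter input) has length max(m, n) = max(31, 10) = 31

31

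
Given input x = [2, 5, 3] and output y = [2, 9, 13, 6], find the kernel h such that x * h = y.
Output length 4 = len(x) + len(h) - 1 ⇒ len(h) = 2. Solve h forward using h[k] = (y[k] - Σ_{i≥1} x[i]·h[k-i]) / x[0]: h[0] = y[0] / x[0] = 2 / 2 = 1; h[1] = (y[1] - 5×1) / x[0] = (9 - 5×1) / 2 = 2. So h = [1, 2]. Forward-check [2, 5, 3] * [1, 2]: y[0] = 2×1 = 2; y[1] = 2×2 + 5×1 = 9; y[2] = 5×2 + 3×1 = 13; y[3] = 3×2 = 6 → [2, 9, 13, 6] ✓

[1, 2]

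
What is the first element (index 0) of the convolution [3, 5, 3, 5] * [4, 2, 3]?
Use y[k] = Σ_i a[i]·b[k-i] at k=0. y[0] = 3×4 = 12

12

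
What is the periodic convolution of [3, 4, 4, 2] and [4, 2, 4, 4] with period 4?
Use y[k] = Σ_j f[j]·g[(k-j) mod 4]. y[0] = 3×4 + 4×4 + 4×4 + 2×2 = 48; y[1] = 3×2 + 4×4 + 4×4 + 2×4 = 46; y[2] = 3×4 + 4×2 + 4×4 + 2×4 = 44; y[3] = 3×4 + 4×4 + 4×2 + 2×4 = 44. Result: [48, 46, 44, 44]

[48, 46, 44, 44]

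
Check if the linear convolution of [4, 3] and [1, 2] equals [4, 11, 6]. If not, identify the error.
Recompute linear convolution of [4, 3] and [1, 2]: y[0] = 4×1 = 4; y[1] = 4×2 + 3×1 = 11; y[2] = 3×2 = 6 → [4, 11, 6]. Given [4, 11, 6] matches, so answer: Yes

Yes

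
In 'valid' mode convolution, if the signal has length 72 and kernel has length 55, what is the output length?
'Valid' mode counts only positions where the kernel fully overlaps the signal: m - n + 1 = 72 - 55 + 1 = 18

18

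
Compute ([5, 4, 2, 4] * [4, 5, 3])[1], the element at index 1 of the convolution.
Use y[k] = Σ_i a[i]·b[k-i] at k=1. y[1] = 5×5 + 4×4 = 41

41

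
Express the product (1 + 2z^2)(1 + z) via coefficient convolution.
Ascending coefficients: a = [1, 0, 2], b = [1, 1]. c[0] = 1×1 = 1; c[1] = 1×1 + 0×1 = 1; c[2] = 0×1 + 2×1 = 2; c[3] = 2×1 = 2. Result coefficients: [1, 1, 2, 2] → 1 + z + 2z^2 + 2z^3

1 + z + 2z^2 + 2z^3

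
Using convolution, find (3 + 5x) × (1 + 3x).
Ascending coefficients: a = [3, 5], b = [1, 3]. c[0] = 3×1 = 3; c[1] = 3×3 + 5×1 = 14; c[2] = 5×3 = 15. Result coefficients: [3, 14, 15] → 3 + 14x + 15x^2

3 + 14x + 15x^2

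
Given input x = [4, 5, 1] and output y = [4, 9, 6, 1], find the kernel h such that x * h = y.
Output length 4 = len(x) + len(h) - 1 ⇒ len(h) = 2. Solve h forward using h[k] = (y[k] - Σ_{i≥1} x[i]·h[k-i]) / x[0]: h[0] = y[0] / x[0] = 4 / 4 = 1; h[1] = (y[1] - 5×1) / x[0] = (9 - 5×1) / 4 = 1. So h = [1, 1]. Forward-check [4, 5, 1] * [1, 1]: y[0] = 4×1 = 4; y[1] = 4×1 + 5×1 = 9; y[2] = 5×1 + 1×1 = 6; y[3] = 1×1 = 1 → [4, 9, 6, 1] ✓

[1, 1]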